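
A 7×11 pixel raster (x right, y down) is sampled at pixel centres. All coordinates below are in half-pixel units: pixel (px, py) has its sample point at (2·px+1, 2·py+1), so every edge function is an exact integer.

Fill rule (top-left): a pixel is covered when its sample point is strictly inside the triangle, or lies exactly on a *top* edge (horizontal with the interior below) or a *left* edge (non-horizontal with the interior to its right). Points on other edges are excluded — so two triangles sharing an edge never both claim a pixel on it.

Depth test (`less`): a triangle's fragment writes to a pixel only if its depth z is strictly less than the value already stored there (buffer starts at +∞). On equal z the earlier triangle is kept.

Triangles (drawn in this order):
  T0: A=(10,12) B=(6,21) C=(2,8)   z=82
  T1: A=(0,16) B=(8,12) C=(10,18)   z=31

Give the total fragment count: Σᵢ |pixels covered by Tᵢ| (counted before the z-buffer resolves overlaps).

T0:
  2·area = 88
  edge (10, 12)→(6, 21): d=(-4,9) right/bottom  bias=-1
  edge (6, 21)→(2, 8): d=(-4,-13) top-left  bias=+0
  edge (2, 8)→(10, 12): d=(8,4) right/bottom  bias=-1
    (1,4)@(3, 9): e=[75,9,4] → #
    (2,4)@(5, 9): e=[57,35,-4] → ·
    (1,5)@(3, 11): e=[67,1,20] → #
    (2,5)@(5, 11): e=[49,27,12] → #
    (3,5)@(7, 11): e=[31,53,4] → #
    (4,5)@(9, 11): e=[13,79,-4] → ·
    (1,6)@(3, 13): e=[59,-7,36] → ·
    (2,6)@(5, 13): e=[41,19,28] → #
    (4,6)@(9, 13): e=[5,71,12] → #
    (5,6)@(11, 13): e=[-13,97,4] → ·
    (2,7)@(5, 15): e=[33,11,44] → #
    (4,7)@(9, 15): e=[-3,63,28] → ·
  covered (11 px):
    · · · · · · ·
    · · · · · · ·
    · · · · · · ·
    · · · · · · ·
    · # · · · · ·
    · # # # · · ·
    · · # # # · ·
    · · # # · · ·
    · · # # · · ·
    · · · · · · ·
    · · · · · · ·
T1:
  2·area = 56
  edge (0, 16)→(8, 12): d=(8,-4) top-left  bias=+0
  edge (8, 12)→(10, 18): d=(2,6) right/bottom  bias=-1
  edge (10, 18)→(0, 16): d=(-10,-2) top-left  bias=+0
    (2,1)@(5, 3): e=[-84,0,140] → ·  [on edge]
    (3,4)@(7, 9): e=[-28,0,84] → ·  [on edge]
    (3,6)@(7, 13): e=[4,8,44] → #
    (4,6)@(9, 13): e=[12,-4,48] → ·
    (1,7)@(3, 15): e=[4,36,16] → #
    (2,7)@(5, 15): e=[12,24,20] → #
    (4,7)@(9, 15): e=[28,0,28] → ·  [on edge]
    (1,8)@(3, 17): e=[20,40,-4] → ·
    (2,8)@(5, 17): e=[28,28,0] → #  [on edge]
    (4,8)@(9, 17): e=[44,4,8] → #
    (5,8)@(11, 17): e=[52,-8,12] → ·
    (2,9)@(5, 19): e=[44,32,-20] → ·
    (5,10)@(11, 21): e=[84,0,-28] → ·  [on edge]
  covered (7 px):
    · · · · · · ·
    · · · · · · ·
    · · · · · · ·
    · · · · · · ·
    · · · · · · ·
    · · · · · · ·
    · · · # · · ·
    · # # # · · ·
    · · # # # · ·
    · · · · · · ·
    · · · · · · ·

Answer: 18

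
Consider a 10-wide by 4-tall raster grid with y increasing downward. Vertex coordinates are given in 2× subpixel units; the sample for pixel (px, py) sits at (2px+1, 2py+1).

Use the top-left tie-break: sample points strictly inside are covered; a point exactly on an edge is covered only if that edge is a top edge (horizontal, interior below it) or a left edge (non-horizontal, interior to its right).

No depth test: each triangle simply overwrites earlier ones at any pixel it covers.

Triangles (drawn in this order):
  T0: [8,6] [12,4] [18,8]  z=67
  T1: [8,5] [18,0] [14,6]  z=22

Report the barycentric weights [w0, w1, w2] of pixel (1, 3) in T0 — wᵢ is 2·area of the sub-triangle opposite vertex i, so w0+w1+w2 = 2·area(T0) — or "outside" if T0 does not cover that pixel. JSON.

T0:
  2·area = 28
  edge (8, 6)→(12, 4): d=(4,-2) top-left  bias=+0
  edge (12, 4)→(18, 8): d=(6,4) right/bottom  bias=-1
  edge (18, 8)→(8, 6): d=(-10,-2) top-left  bias=+0
    (1,2)@(3, 5): e=[-14,42,0] → ·  [on edge]
    (5,2)@(11, 5): e=[2,10,16] → █
    (6,2)@(13, 5): e=[6,2,20] → █
    (7,2)@(15, 5): e=[10,-6,24] → ·
    (5,3)@(11, 7): e=[10,22,-4] → ·
    (6,3)@(13, 7): e=[14,14,0] → █  [on edge]
    (7,3)@(15, 7): e=[18,6,4] → █
    (8,3)@(17, 7): e=[22,-2,8] → ·
  covered (4 px):
    · · · · · · · · · ·
    · · · · · · · · · ·
    · · · · · █ █ · · ·
    · · · · · · █ █ · ·
T1:
  2·area = 40
  edge (8, 5)→(18, 0): d=(10,-5) top-left  bias=+0
  edge (18, 0)→(14, 6): d=(-4,6) right/bottom  bias=-1
  edge (14, 6)→(8, 5): d=(-6,-1) top-left  bias=+0
    (8,0)@(17, 1): e=[5,2,33] → █
    (9,0)@(19, 1): e=[15,-10,35] → ·
    (6,1)@(13, 3): e=[5,18,17] → █
    (7,1)@(15, 3): e=[15,6,19] → █
    (8,1)@(17, 3): e=[25,-6,21] → ·
    (4,2)@(9, 5): e=[5,34,1] → █
    (5,2)@(11, 5): e=[15,22,3] → █
    (7,2)@(15, 5): e=[35,-2,7] → ·
    (4,3)@(9, 7): e=[25,26,-11] → ·
    (5,3)@(11, 7): e=[35,14,-9] → ·
    (6,3)@(13, 7): e=[45,2,-7] → ·
  covered (6 px):
    · · · · · · · · █ ·
    · · · · · · █ █ · ·
    · · · · █ █ █ · · ·
    · · · · · · · · · ·

Result: "outside"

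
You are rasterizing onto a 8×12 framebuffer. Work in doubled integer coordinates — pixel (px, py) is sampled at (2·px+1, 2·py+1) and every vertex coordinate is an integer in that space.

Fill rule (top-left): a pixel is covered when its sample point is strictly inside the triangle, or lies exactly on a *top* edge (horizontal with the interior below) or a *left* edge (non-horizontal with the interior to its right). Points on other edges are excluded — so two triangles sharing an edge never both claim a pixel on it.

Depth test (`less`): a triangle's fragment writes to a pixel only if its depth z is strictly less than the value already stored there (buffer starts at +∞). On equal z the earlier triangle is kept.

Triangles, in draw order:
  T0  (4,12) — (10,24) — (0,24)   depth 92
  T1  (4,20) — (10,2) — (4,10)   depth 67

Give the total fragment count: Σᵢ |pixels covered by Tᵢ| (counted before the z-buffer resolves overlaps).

T0:
  2·area = 120
  edge (4, 12)→(10, 24): d=(6,12) right/bottom  bias=-1
  edge (10, 24)→(0, 24): d=(-10,0) right/bottom  bias=-1
  edge (0, 24)→(4, 12): d=(4,-12) top-left  bias=+0
    (3,1)@(7, 3): e=[-90,210,0] → ·  [on edge]
    (2,4)@(5, 9): e=[-30,150,0] → ·  [on edge]
    (1,7)@(3, 15): e=[30,90,0] → #  [on edge]
    (2,7)@(5, 15): e=[6,90,24] → #
    (3,7)@(7, 15): e=[-18,90,48] → ·
    (1,8)@(3, 17): e=[42,70,8] → #
    (3,8)@(7, 17): e=[-6,70,56] → ·
    (1,9)@(3, 19): e=[54,50,16] → #
    (3,9)@(7, 19): e=[6,50,64] → #
    (4,9)@(9, 19): e=[-18,50,88] → ·
    (0,10)@(1, 21): e=[90,30,0] → #  [on edge]
    (4,10)@(9, 21): e=[-6,30,96] → ·
  covered (16 px):
    · · · · · · · ·
    · · · · · · · ·
    · · · · · · · ·
    · · · · · · · ·
    · · · · · · · ·
    · · · · · · · ·
    · · · · · · · ·
    · # # · · · · ·
    · # # · · · · ·
    · # # # · · · ·
    # # # # · · · ·
    # # # # # · · ·
T1:
  2·area = 60  (B↔C swapped to make it positive)
  edge (4, 20)→(4, 10): d=(0,-10) top-left  bias=+0
  edge (4, 10)→(10, 2): d=(6,-8) top-left  bias=+0
  edge (10, 2)→(4, 20): d=(-6,18) right/bottom  bias=-1
    (4,2)@(9, 5): e=[50,10,0] → ·  [on edge]
    (3,3)@(7, 7): e=[30,6,24] → #
    (4,3)@(9, 7): e=[50,22,-12] → ·
    (2,4)@(5, 9): e=[10,2,48] → #
    (4,4)@(9, 9): e=[50,34,-24] → ·
    (2,5)@(5, 11): e=[10,14,36] → #
    (3,5)@(7, 11): e=[30,30,0] → ·  [on edge]
    (2,6)@(5, 13): e=[10,26,24] → #
    (3,6)@(7, 13): e=[30,42,-12] → ·
    (2,7)@(5, 15): e=[10,38,12] → #
    (3,7)@(7, 15): e=[30,54,-24] → ·
    (2,8)@(5, 17): e=[10,50,0] → ·  [on edge]
    (1,11)@(3, 23): e=[-10,70,0] → ·  [on edge]
  covered (6 px):
    · · · · · · · ·
    · · · · · · · ·
    · · · · · · · ·
    · · · # · · · ·
    · · # # · · · ·
    · · # · · · · ·
    · · # · · · · ·
    · · # · · · · ·
    · · · · · · · ·
    · · · · · · · ·
    · · · · · · · ·
    · · · · · · · ·

Result: 22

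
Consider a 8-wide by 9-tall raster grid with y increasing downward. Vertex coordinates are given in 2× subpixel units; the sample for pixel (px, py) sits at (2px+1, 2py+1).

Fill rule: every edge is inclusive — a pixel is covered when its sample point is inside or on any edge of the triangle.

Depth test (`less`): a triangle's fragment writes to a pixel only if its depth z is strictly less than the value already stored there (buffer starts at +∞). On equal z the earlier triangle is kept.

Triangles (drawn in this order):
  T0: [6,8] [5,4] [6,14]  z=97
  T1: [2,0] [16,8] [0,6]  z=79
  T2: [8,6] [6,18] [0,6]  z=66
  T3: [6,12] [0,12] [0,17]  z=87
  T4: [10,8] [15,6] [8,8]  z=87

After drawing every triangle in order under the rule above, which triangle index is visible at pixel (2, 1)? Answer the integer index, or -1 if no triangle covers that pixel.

T0:
  2·area = 6  (B↔C swapped to make it positive)
  edge (6, 8)→(6, 14): d=(0,6) inclusive
  edge (6, 14)→(5, 4): d=(-1,-10) inclusive
  edge (5, 4)→(6, 8): d=(1,4) inclusive
  covered (0 px):
    · · · · · · · ·
    · · · · · · · ·
    · · · · · · · ·
    · · · · · · · ·
    · · · · · · · ·
    · · · · · · · ·
    · · · · · · · ·
    · · · · · · · ·
    · · · · · · · ·
T1:
  2·area = 100
  edge (2, 0)→(16, 8): d=(14,8) inclusive
  edge (16, 8)→(0, 6): d=(-16,-2) inclusive
  edge (0, 6)→(2, 0): d=(2,-6) inclusive
    (1,0)@(3, 1): e=[6,86,8] → █
    (2,0)@(5, 1): e=[-10,90,20] → ·
    (0,1)@(1, 3): e=[50,50,0] → █  [on edge]
    (2,1)@(5, 3): e=[18,58,24] → █
    (3,1)@(7, 3): e=[2,62,36] → █
    (4,1)@(9, 3): e=[-14,66,48] → ·
    (0,2)@(1, 5): e=[78,18,4] → █
    (4,2)@(9, 5): e=[14,34,52] → █
    (5,2)@(11, 5): e=[-2,38,64] → ·
    (0,3)@(1, 7): e=[106,-14,8] → ·
    (1,3)@(3, 7): e=[90,-10,20] → ·
    (2,3)@(5, 7): e=[74,-6,32] → ·
  covered (13 px):
    · █ · · · · · ·
    █ █ █ █ · · · ·
    █ █ █ █ █ · · ·
    · · · · █ █ █ ·
    · · · · · · · ·
    · · · · · · · ·
    · · · · · · · ·
    · · · · · · · ·
    · · · · · · · ·
T2:
  2·area = 96
  edge (8, 6)→(6, 18): d=(-2,12) inclusive
  edge (6, 18)→(0, 6): d=(-6,-12) inclusive
  edge (0, 6)→(8, 6): d=(8,0) inclusive
    (0,3)@(1, 7): e=[82,6,8] → █
    (1,3)@(3, 7): e=[58,30,8] → █
    (2,3)@(5, 7): e=[34,54,8] → █
    (3,3)@(7, 7): e=[10,78,8] → █
    (4,3)@(9, 7): e=[-14,102,8] → ·
    (0,4)@(1, 9): e=[78,-6,24] → ·
    (1,4)@(3, 9): e=[54,18,24] → █
    (4,4)@(9, 9): e=[-18,90,24] → ·
    (1,5)@(3, 11): e=[50,6,40] → █
    (4,5)@(9, 11): e=[-22,78,40] → ·
    (1,6)@(3, 13): e=[46,-6,56] → ·
    (2,6)@(5, 13): e=[22,18,56] → █
  covered (12 px):
    · · · · · · · ·
    · · · · · · · ·
    · · · · · · · ·
    █ █ █ █ · · · ·
    · █ █ █ · · · ·
    · █ █ █ · · · ·
    · · █ · · · · ·
    · · █ · · · · ·
    · · · · · · · ·
T3:
  2·area = 30  (B↔C swapped to make it positive)
  edge (6, 12)→(0, 17): d=(-6,5) inclusive
  edge (0, 17)→(0, 12): d=(0,-5) inclusive
  edge (0, 12)→(6, 12): d=(6,0) inclusive
    (0,6)@(1, 13): e=[19,5,6] → █
    (1,6)@(3, 13): e=[9,15,6] → █
    (2,6)@(5, 13): e=[-1,25,6] → ·
    (0,7)@(1, 15): e=[7,5,18] → █
    (1,7)@(3, 15): e=[-3,15,18] → ·
    (0,8)@(1, 17): e=[-5,5,30] → ·
  covered (3 px):
    · · · · · · · ·
    · · · · · · · ·
    · · · · · · · ·
    · · · · · · · ·
    · · · · · · · ·
    · · · · · · · ·
    █ █ · · · · · ·
    █ · · · · · · ·
    · · · · · · · ·
T4:
  2·area = 4  (B↔C swapped to make it positive)
  edge (10, 8)→(8, 8): d=(-2,0) inclusive
  edge (8, 8)→(15, 6): d=(7,-2) inclusive
  edge (15, 6)→(10, 8): d=(-5,2) inclusive
  covered (0 px):
    · · · · · · · ·
    · · · · · · · ·
    · · · · · · · ·
    · · · · · · · ·
    · · · · · · · ·
    · · · · · · · ·
    · · · · · · · ·
    · · · · · · · ·
    · · · · · · · ·

Z-buffer (winner per pixel, '.' = empty):
  . 1 . . . . . .
  1 1 1 1 . . . .
  1 1 1 1 1 . . .
  2 2 2 2 1 1 1 .
  . 2 2 2 . . . .
  . 2 2 2 . . . .
  3 3 2 . . . . .
  3 . 2 . . . . .
  . . . . . . . .

Result: 1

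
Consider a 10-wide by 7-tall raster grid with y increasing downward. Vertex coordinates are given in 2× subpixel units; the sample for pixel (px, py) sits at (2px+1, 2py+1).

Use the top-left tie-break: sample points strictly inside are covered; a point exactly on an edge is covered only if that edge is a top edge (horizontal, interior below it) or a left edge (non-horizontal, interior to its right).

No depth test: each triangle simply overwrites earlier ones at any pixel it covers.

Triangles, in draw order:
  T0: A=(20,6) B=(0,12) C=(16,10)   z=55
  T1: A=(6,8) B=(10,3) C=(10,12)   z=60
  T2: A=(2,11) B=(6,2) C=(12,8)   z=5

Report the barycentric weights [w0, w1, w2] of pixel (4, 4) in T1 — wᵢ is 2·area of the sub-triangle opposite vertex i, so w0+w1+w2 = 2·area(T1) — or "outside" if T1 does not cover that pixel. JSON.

T0:
  2·area = 56  (B↔C swapped to make it positive)
  edge (20, 6)→(16, 10): d=(-4,4) right/bottom  bias=-1
  edge (16, 10)→(0, 12): d=(-16,2) right/bottom  bias=-1
  edge (0, 12)→(20, 6): d=(20,-6) top-left  bias=+0
    (8,3)@(17, 7): e=[8,46,2] → #
    (9,3)@(19, 7): e=[0,42,14] → ·  [on edge]
    (5,4)@(11, 9): e=[24,26,6] → #
    (6,4)@(13, 9): e=[16,22,18] → #
    (7,4)@(15, 9): e=[8,18,30] → #
    (8,4)@(17, 9): e=[0,14,42] → ·  [on edge]
    (2,5)@(5, 11): e=[40,6,10] → #
    (3,5)@(7, 11): e=[32,2,22] → #
    (4,5)@(9, 11): e=[24,-2,34] → ·
    (5,5)@(11, 11): e=[16,-6,46] → ·
    (6,5)@(13, 11): e=[8,-10,58] → ·
    (7,5)@(15, 11): e=[0,-14,70] → ·  [on edge]
    (6,6)@(13, 13): e=[0,-42,98] → ·  [on edge]
  covered (6 px):
    · · · · · · · · · ·
    · · · · · · · · · ·
    · · · · · · · · · ·
    · · · · · · · · # ·
    · · · · · # # # · ·
    · · # # · · · · · ·
    · · · · · · · · · ·
T1:
  2·area = 36
  edge (6, 8)→(10, 3): d=(4,-5) top-left  bias=+0
  edge (10, 3)→(10, 12): d=(0,9) right/bottom  bias=-1
  edge (10, 12)→(6, 8): d=(-4,-4) top-left  bias=+0
    (0,1)@(1, 3): e=[-45,81,0] → ·  [on edge]
    (1,2)@(3, 5): e=[-27,63,0] → ·  [on edge]
    (4,2)@(9, 5): e=[3,9,24] → #
    (5,2)@(11, 5): e=[13,-9,32] → ·
    (2,3)@(5, 7): e=[-9,45,0] → ·  [on edge]
    (3,3)@(7, 7): e=[1,27,8] → #
    (5,3)@(11, 7): e=[21,-9,24] → ·
    (3,4)@(7, 9): e=[9,27,0] → #  [on edge]
    (5,4)@(11, 9): e=[29,-9,16] → ·
    (3,5)@(7, 11): e=[17,27,-8] → ·
    (4,5)@(9, 11): e=[27,9,0] → #  [on edge]
    (5,5)@(11, 11): e=[37,-9,8] → ·
    (5,6)@(11, 13): e=[45,-9,0] → ·  [on edge]
  covered (6 px):
    · · · · · · · · · ·
    · · · · · · · · · ·
    · · · · # · · · · ·
    · · · # # · · · · ·
    · · · # # · · · · ·
    · · · · # · · · · ·
    · · · · · · · · · ·
T2:
  2·area = 78
  edge (2, 11)→(6, 2): d=(4,-9) top-left  bias=+0
  edge (6, 2)→(12, 8): d=(6,6) right/bottom  bias=-1
  edge (12, 8)→(2, 11): d=(-10,3) right/bottom  bias=-1
    (2,0)@(5, 1): e=[-13,0,91] → ·  [on edge]
    (3,1)@(7, 3): e=[13,0,65] → ·  [on edge]
    (2,2)@(5, 5): e=[3,24,51] → #
    (3,2)@(7, 5): e=[21,12,45] → #
    (4,2)@(9, 5): e=[39,0,39] → ·  [on edge]
    (2,3)@(5, 7): e=[11,36,31] → #
    (4,3)@(9, 7): e=[47,12,19] → #
    (5,3)@(11, 7): e=[65,0,13] → ·  [on edge]
    (1,4)@(3, 9): e=[1,60,17] → #
    (4,4)@(9, 9): e=[55,24,-1] → ·
    (6,4)@(13, 9): e=[91,0,-13] → ·  [on edge]
    (1,5)@(3, 11): e=[9,72,-3] → ·
    (7,5)@(15, 11): e=[117,0,-39] → ·  [on edge]
    (8,6)@(17, 13): e=[143,0,-65] → ·  [on edge]
  covered (8 px):
    · · · · · · · · · ·
    · · · · · · · · · ·
    · · # # · · · · · ·
    · · # # # · · · · ·
    · # # # · · · · · ·
    · · · · · · · · · ·
    · · · · · · · · · ·

Result: [9,8,19]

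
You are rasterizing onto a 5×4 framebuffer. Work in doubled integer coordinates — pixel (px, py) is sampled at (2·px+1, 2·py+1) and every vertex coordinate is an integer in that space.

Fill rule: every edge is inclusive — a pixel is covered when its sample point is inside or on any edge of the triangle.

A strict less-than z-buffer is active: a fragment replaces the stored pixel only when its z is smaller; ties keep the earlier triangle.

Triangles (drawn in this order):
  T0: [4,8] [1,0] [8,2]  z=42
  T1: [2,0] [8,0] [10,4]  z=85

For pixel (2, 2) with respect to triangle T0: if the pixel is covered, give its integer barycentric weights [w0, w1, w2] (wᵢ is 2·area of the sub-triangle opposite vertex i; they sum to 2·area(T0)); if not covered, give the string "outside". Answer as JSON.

T0:
  2·area = 50
  edge (4, 8)→(1, 0): d=(-3,-8) inclusive
  edge (1, 0)→(8, 2): d=(7,2) inclusive
  edge (8, 2)→(4, 8): d=(-4,6) inclusive
    (1,0)@(3, 1): e=[13,3,34] → #
    (2,0)@(5, 1): e=[29,-1,22] → ·
    (1,1)@(3, 3): e=[7,17,26] → #
    (2,1)@(5, 3): e=[23,13,14] → #
    (3,1)@(7, 3): e=[39,9,2] → #
    (4,1)@(9, 3): e=[55,5,-10] → ·
    (1,2)@(3, 5): e=[1,31,18] → #
    (3,2)@(7, 5): e=[33,23,-6] → ·
    (1,3)@(3, 7): e=[-5,45,10] → ·
    (2,3)@(5, 7): e=[11,41,-2] → ·
  covered (6 px):
    · # · · ·
    · # # # ·
    · # # · ·
    · · · · ·
T1:
  2·area = 24
  edge (2, 0)→(8, 0): d=(6,0) inclusive
  edge (8, 0)→(10, 4): d=(2,4) inclusive
  edge (10, 4)→(2, 0): d=(-8,-4) inclusive
    (2,0)@(5, 1): e=[6,14,4] → #
    (3,0)@(7, 1): e=[6,6,12] → #
    (4,0)@(9, 1): e=[6,-2,20] → ·
    (2,1)@(5, 3): e=[18,18,-12] → ·
    (3,1)@(7, 3): e=[18,10,-4] → ·
    (4,1)@(9, 3): e=[18,2,4] → #
    (4,2)@(9, 5): e=[30,6,-12] → ·
  covered (3 px):
    · · # # ·
    · · · · #
    · · · · ·
    · · · · ·

Final: [27,6,17]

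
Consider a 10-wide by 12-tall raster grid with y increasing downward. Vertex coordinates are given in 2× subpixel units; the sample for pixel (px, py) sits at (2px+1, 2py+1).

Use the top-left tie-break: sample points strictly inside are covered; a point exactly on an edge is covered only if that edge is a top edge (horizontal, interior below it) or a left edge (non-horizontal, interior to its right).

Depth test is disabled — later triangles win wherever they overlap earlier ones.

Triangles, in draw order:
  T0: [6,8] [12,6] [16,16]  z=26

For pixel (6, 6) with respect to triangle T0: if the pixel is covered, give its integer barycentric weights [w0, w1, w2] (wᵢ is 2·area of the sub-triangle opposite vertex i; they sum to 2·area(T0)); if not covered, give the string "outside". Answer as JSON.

T0:
  2·area = 68
  edge (6, 8)→(12, 6): d=(6,-2) top-left  bias=+0
  edge (12, 6)→(16, 16): d=(4,10) right/bottom  bias=-1
  edge (16, 16)→(6, 8): d=(-10,-8) top-left  bias=+0
    (7,2)@(15, 5): e=[0,-34,102] → .  [on edge]
    (4,3)@(9, 7): e=[0,34,34] → X  [on edge]
    (5,3)@(11, 7): e=[4,14,50] → X
    (6,3)@(13, 7): e=[8,-6,66] → .
    (1,4)@(3, 9): e=[0,102,-34] → .  [on edge]
    (4,4)@(9, 9): e=[12,42,14] → X
    (6,4)@(13, 9): e=[20,2,46] → X
    (7,4)@(15, 9): e=[24,-18,62] → .
    (4,5)@(9, 11): e=[24,50,-6] → .
    (5,5)@(11, 11): e=[28,30,10] → X
    (7,5)@(15, 11): e=[36,-10,42] → .
    (5,6)@(11, 13): e=[40,38,-10] → .
  covered (9 px):
    . . . . . . . . . .
    . . . . . . . . . .
    . . . . . . . . . .
    . . . . X X . . . .
    . . . . X X X . . .
    . . . . . X X . . .
    . . . . . . X . . .
    . . . . . . . X . .
    . . . . . . . . . .
    . . . . . . . . . .
    . . . . . . . . . .
    . . . . . . . . . .

Result: [18,6,44]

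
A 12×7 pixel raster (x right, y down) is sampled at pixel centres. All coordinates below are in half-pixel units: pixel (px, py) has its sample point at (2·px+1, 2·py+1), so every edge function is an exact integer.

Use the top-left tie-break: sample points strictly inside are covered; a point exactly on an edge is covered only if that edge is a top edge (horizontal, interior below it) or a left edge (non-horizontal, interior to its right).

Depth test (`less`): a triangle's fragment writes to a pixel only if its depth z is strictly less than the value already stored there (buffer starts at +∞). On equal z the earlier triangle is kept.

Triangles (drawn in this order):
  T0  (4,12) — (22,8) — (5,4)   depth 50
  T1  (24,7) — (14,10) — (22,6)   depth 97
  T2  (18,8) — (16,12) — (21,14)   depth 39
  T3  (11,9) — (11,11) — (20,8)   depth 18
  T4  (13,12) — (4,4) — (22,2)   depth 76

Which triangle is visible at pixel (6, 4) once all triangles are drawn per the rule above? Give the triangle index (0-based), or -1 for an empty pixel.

T0:
  2·area = 140  (B↔C swapped to make it positive)
  edge (4, 12)→(5, 4): d=(1,-8) top-left  bias=+0
  edge (5, 4)→(22, 8): d=(17,4) right/bottom  bias=-1
  edge (22, 8)→(4, 12): d=(-18,4) right/bottom  bias=-1
    (2,2)@(5, 5): e=[1,17,122] → #
    (3,2)@(7, 5): e=[17,9,114] → #
    (4,2)@(9, 5): e=[33,1,106] → #
    (5,2)@(11, 5): e=[49,-7,98] → ·
    (2,3)@(5, 7): e=[3,51,86] → #
    (5,3)@(11, 7): e=[51,27,62] → #
    (6,3)@(13, 7): e=[67,19,54] → #
    (7,3)@(15, 7): e=[83,11,46] → #
    (8,3)@(17, 7): e=[99,3,38] → #
    (9,3)@(19, 7): e=[115,-5,30] → ·
    (2,4)@(5, 9): e=[5,85,50] → #
    (9,4)@(19, 9): e=[117,29,-6] → ·
  covered (19 px):
    · · · · · · · · · · · ·
    · · · · · · · · · · · ·
    · · # # # · · · · · · ·
    · · # # # # # # # · · ·
    · · # # # # # # # · · ·
    · · # # · · · · · · · ·
    · · · · · · · · · · · ·
T1:
  2·area = 16
  edge (24, 7)→(14, 10): d=(-10,3) right/bottom  bias=-1
  edge (14, 10)→(22, 6): d=(8,-4) top-left  bias=+0
  edge (22, 6)→(24, 7): d=(2,1) right/bottom  bias=-1
    (10,3)@(21, 7): e=[9,4,3] → #
    (11,3)@(23, 7): e=[3,12,1] → #
    (8,4)@(17, 9): e=[1,4,11] → #
    (9,4)@(19, 9): e=[-5,12,9] → ·
    (10,4)@(21, 9): e=[-11,20,7] → ·
    (11,4)@(23, 9): e=[-17,28,5] → ·
    (8,5)@(17, 11): e=[-19,20,15] → ·
  covered (3 px):
    · · · · · · · · · · · ·
    · · · · · · · · · · · ·
    · · · · · · · · · · · ·
    · · · · · · · · · · # #
    · · · · · · · · # · · ·
    · · · · · · · · · · · ·
    · · · · · · · · · · · ·
T2:
  2·area = 24  (B↔C swapped to make it positive)
  edge (18, 8)→(21, 14): d=(3,6) right/bottom  bias=-1
  edge (21, 14)→(16, 12): d=(-5,-2) top-left  bias=+0
  edge (16, 12)→(18, 8): d=(2,-4) top-left  bias=+0
    (8,5)@(17, 11): e=[15,7,2] → #
    (9,5)@(19, 11): e=[3,11,10] → #
    (10,5)@(21, 11): e=[-9,15,18] → ·
    (8,6)@(17, 13): e=[21,-3,6] → ·
    (9,6)@(19, 13): e=[9,1,14] → #
    (10,6)@(21, 13): e=[-3,5,22] → ·
  covered (3 px):
    · · · · · · · · · · · ·
    · · · · · · · · · · · ·
    · · · · · · · · · · · ·
    · · · · · · · · · · · ·
    · · · · · · · · · · · ·
    · · · · · · · · # # · ·
    · · · · · · · · · # · ·
T3:
  2·area = 18  (B↔C swapped to make it positive)
  edge (11, 9)→(20, 8): d=(9,-1) top-left  bias=+0
  edge (20, 8)→(11, 11): d=(-9,3) right/bottom  bias=-1
  edge (11, 11)→(11, 9): d=(0,-2) top-left  bias=+0
    (5,0)@(11, 1): e=[-72,90,0] → ·  [on edge]
    (5,1)@(11, 3): e=[-54,72,0] → ·  [on edge]
    (5,2)@(11, 5): e=[-36,54,0] → ·  [on edge]
    (5,3)@(11, 7): e=[-18,36,0] → ·  [on edge]
    (11,3)@(23, 7): e=[-6,0,24] → ·  [on edge]
    (5,4)@(11, 9): e=[0,18,0] → #  [on edge]
    (6,4)@(13, 9): e=[2,12,4] → #
    (7,4)@(15, 9): e=[4,6,8] → #
    (8,4)@(17, 9): e=[6,0,12] → ·  [on edge]
    (5,5)@(11, 11): e=[18,0,0] → ·  [on edge]
    (6,5)@(13, 11): e=[20,-6,4] → ·
    (7,5)@(15, 11): e=[22,-12,8] → ·
    (2,6)@(5, 13): e=[30,0,-12] → ·  [on edge]
    (5,6)@(11, 13): e=[36,-18,0] → ·  [on edge]
  covered (3 px):
    · · · · · · · · · · · ·
    · · · · · · · · · · · ·
    · · · · · · · · · · · ·
    · · · · · · · · · · · ·
    · · · · · # # # · · · ·
    · · · · · · · · · · · ·
    · · · · · · · · · · · ·
T4:
  2·area = 162
  edge (13, 12)→(4, 4): d=(-9,-8) top-left  bias=+0
  edge (4, 4)→(22, 2): d=(18,-2) top-left  bias=+0
  edge (22, 2)→(13, 12): d=(-9,10) right/bottom  bias=-1
    (6,1)@(13, 3): e=[81,0,81] → #  [on edge]
    (7,1)@(15, 3): e=[97,4,61] → #
    (8,1)@(17, 3): e=[113,8,41] → #
    (9,1)@(19, 3): e=[129,12,21] → #
    (10,1)@(21, 3): e=[145,16,1] → #
    (11,1)@(23, 3): e=[161,20,-19] → ·
    (3,2)@(7, 5): e=[15,24,123] → #
    (4,2)@(9, 5): e=[31,28,103] → #
    (5,2)@(11, 5): e=[47,32,83] → #
    (10,2)@(21, 5): e=[127,52,-17] → ·
    (3,3)@(7, 7): e=[-3,60,105] → ·
    (4,3)@(9, 7): e=[13,64,85] → #
  covered (21 px):
    · · · · · · · · · · · ·
    · · · · · · # # # # # ·
    · · · # # # # # # # · ·
    · · · · # # # # # · · ·
    · · · · · # # # · · · ·
    · · · · · · # · · · · ·
    · · · · · · · · · · · ·

Z-buffer (winner per pixel, '.' = empty):
  . . . . . . . . . . . .
  . . . . . . 4 4 4 4 4 .
  . . 0 0 0 4 4 4 4 4 . .
  . . 0 0 0 0 0 0 0 . 1 1
  . . 0 0 0 3 3 3 0 . . .
  . . 0 0 . . 4 . 2 2 . .
  . . . . . . . . . 2 . .

Answer: 3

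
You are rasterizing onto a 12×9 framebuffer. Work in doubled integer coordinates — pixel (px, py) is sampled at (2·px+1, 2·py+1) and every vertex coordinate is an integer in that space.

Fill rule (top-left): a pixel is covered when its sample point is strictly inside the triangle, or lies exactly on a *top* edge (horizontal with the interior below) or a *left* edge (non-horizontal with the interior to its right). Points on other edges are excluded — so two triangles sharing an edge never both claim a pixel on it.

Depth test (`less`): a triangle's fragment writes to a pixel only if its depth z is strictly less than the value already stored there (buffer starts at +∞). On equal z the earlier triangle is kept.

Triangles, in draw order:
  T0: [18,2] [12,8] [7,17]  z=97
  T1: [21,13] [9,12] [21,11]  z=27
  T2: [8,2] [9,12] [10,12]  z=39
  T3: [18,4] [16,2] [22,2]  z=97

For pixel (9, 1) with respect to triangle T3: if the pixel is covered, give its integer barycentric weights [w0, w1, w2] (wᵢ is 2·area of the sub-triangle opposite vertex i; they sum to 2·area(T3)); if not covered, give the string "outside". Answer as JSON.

T0:
  2·area = 24  (B↔C swapped to make it positive)
  edge (18, 2)→(7, 17): d=(-11,15) right/bottom  bias=-1
  edge (7, 17)→(12, 8): d=(5,-9) top-left  bias=+0
  edge (12, 8)→(18, 2): d=(6,-6) top-left  bias=+0
    (9,0)@(19, 1): e=[-4,28,0] → ·  [on edge]
    (8,1)@(17, 3): e=[4,20,0] → #  [on edge]
    (9,1)@(19, 3): e=[-26,38,12] → ·
    (7,2)@(15, 5): e=[12,12,0] → #  [on edge]
    (8,2)@(17, 5): e=[-18,30,12] → ·
    (6,3)@(13, 7): e=[20,4,0] → #  [on edge]
    (7,3)@(15, 7): e=[-10,22,12] → ·
    (5,4)@(11, 9): e=[28,-4,0] → ·  [on edge]
    (6,4)@(13, 9): e=[-2,14,12] → ·
    (4,5)@(9, 11): e=[36,-12,0] → ·  [on edge]
    (5,5)@(11, 11): e=[6,6,12] → #
    (6,5)@(13, 11): e=[-24,24,24] → ·
    (3,6)@(7, 13): e=[44,-20,0] → ·  [on edge]
    (2,7)@(5, 15): e=[52,-28,0] → ·  [on edge]
    (1,8)@(3, 17): e=[60,-36,0] → ·  [on edge]
    (3,8)@(7, 17): e=[0,0,24] → ·  [on edge]
  covered (4 px):
    · · · · · · · · · · · ·
    · · · · · · · · # · · ·
    · · · · · · · # · · · ·
    · · · · · · # · · · · ·
    · · · · · · · · · · · ·
    · · · · · # · · · · · ·
    · · · · · · · · · · · ·
    · · · · · · · · · · · ·
    · · · · · · · · · · · ·
T1:
  2·area = 24
  edge (21, 13)→(9, 12): d=(-12,-1) top-left  bias=+0
  edge (9, 12)→(21, 11): d=(12,-1) top-left  bias=+0
  edge (21, 11)→(21, 13): d=(0,2) right/bottom  bias=-1
    (10,0)@(21, 1): e=[144,-120,0] → ·  [on edge]
    (10,1)@(21, 3): e=[120,-96,0] → ·  [on edge]
    (10,2)@(21, 5): e=[96,-72,0] → ·  [on edge]
    (10,3)@(21, 7): e=[72,-48,0] → ·  [on edge]
    (10,4)@(21, 9): e=[48,-24,0] → ·  [on edge]
    (10,5)@(21, 11): e=[24,0,0] → ·  [on edge]
    (10,6)@(21, 13): e=[0,24,0] → ·  [on edge]
    (10,7)@(21, 15): e=[-24,48,0] → ·  [on edge]
    (10,8)@(21, 17): e=[-48,72,0] → ·  [on edge]
  covered (0 px):
    · · · · · · · · · · · ·
    · · · · · · · · · · · ·
    · · · · · · · · · · · ·
    · · · · · · · · · · · ·
    · · · · · · · · · · · ·
    · · · · · · · · · · · ·
    · · · · · · · · · · · ·
    · · · · · · · · · · · ·
    · · · · · · · · · · · ·
T2:
  2·area = 10  (B↔C swapped to make it positive)
  edge (8, 2)→(10, 12): d=(2,10) right/bottom  bias=-1
  edge (10, 12)→(9, 12): d=(-1,0) right/bottom  bias=-1
  edge (9, 12)→(8, 2): d=(-1,-10) top-left  bias=+0
    (4,3)@(9, 7): e=[0,5,5] → ·  [on edge]
    (4,4)@(9, 9): e=[4,3,3] → #
    (5,4)@(11, 9): e=[-16,3,23] → ·
    (4,5)@(9, 11): e=[8,1,1] → #
    (5,5)@(11, 11): e=[-12,1,21] → ·
    (4,6)@(9, 13): e=[12,-1,-1] → ·
    (5,8)@(11, 17): e=[0,-5,15] → ·  [on edge]
  covered (2 px):
    · · · · · · · · · · · ·
    · · · · · · · · · · · ·
    · · · · · · · · · · · ·
    · · · · · · · · · · · ·
    · · · · # · · · · · · ·
    · · · · # · · · · · · ·
    · · · · · · · · · · · ·
    · · · · · · · · · · · ·
    · · · · · · · · · · · ·
T3:
  2·area = 12
  edge (18, 4)→(16, 2): d=(-2,-2) top-left  bias=+0
  edge (16, 2)→(22, 2): d=(6,0) top-left  bias=+0
  edge (22, 2)→(18, 4): d=(-4,2) right/bottom  bias=-1
    (7,0)@(15, 1): e=[0,-6,18] → ·  [on edge]
    (8,1)@(17, 3): e=[0,6,6] → #  [on edge]
    (9,1)@(19, 3): e=[4,6,2] → #
    (10,1)@(21, 3): e=[8,6,-2] → ·
    (8,2)@(17, 5): e=[-4,18,-2] → ·
    (9,2)@(19, 5): e=[0,18,-6] → ·  [on edge]
    (10,3)@(21, 7): e=[0,30,-18] → ·  [on edge]
    (11,4)@(23, 9): e=[0,42,-30] → ·  [on edge]
  covered (2 px):
    · · · · · · · · · · · ·
    · · · · · · · · # # · ·
    · · · · · · · · · · · ·
    · · · · · · · · · · · ·
    · · · · · · · · · · · ·
    · · · · · · · · · · · ·
    · · · · · · · · · · · ·
    · · · · · · · · · · · ·
    · · · · · · · · · · · ·

Final: [6,2,4]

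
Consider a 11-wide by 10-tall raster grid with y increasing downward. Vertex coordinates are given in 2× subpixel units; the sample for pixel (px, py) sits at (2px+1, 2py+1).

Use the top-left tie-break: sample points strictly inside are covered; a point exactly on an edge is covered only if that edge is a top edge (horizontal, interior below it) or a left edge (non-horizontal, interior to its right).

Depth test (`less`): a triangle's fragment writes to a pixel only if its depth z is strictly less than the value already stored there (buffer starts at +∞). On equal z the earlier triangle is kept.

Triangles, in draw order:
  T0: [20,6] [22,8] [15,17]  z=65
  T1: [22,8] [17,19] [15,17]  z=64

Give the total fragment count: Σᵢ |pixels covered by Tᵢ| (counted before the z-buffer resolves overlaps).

T0:
  2·area = 32
  edge (20, 6)→(22, 8): d=(2,2) right/bottom  bias=-1
  edge (22, 8)→(15, 17): d=(-7,9) right/bottom  bias=-1
  edge (15, 17)→(20, 6): d=(5,-11) top-left  bias=+0
    (7,0)@(15, 1): e=[0,112,-80] → ·  [on edge]
    (8,1)@(17, 3): e=[0,80,-48] → ·  [on edge]
    (9,2)@(19, 5): e=[0,48,-16] → ·  [on edge]
    (10,3)@(21, 7): e=[0,16,16] → ·  [on edge]
    (9,4)@(19, 9): e=[8,20,4] → █
    (10,4)@(21, 9): e=[4,2,26] → █
    (9,5)@(19, 11): e=[12,6,14] → █
    (10,5)@(21, 11): e=[8,-12,36] → ·
    (8,6)@(17, 13): e=[20,10,2] → █
    (9,6)@(19, 13): e=[16,-8,24] → ·
    (8,7)@(17, 15): e=[24,-4,12] → ·
    (7,8)@(15, 17): e=[32,0,0] → ·  [on edge]
  covered (4 px):
    · · · · · · · · · · ·
    · · · · · · · · · · ·
    · · · · · · · · · · ·
    · · · · · · · · · · ·
    · · · · · · · · · █ █
    · · · · · · · · · █ ·
    · · · · · · · · █ · ·
    · · · · · · · · · · ·
    · · · · · · · · · · ·
    · · · · · · · · · · ·
T1:
  2·area = 32
  edge (22, 8)→(17, 19): d=(-5,11) right/bottom  bias=-1
  edge (17, 19)→(15, 17): d=(-2,-2) top-left  bias=+0
  edge (15, 17)→(22, 8): d=(7,-9) top-left  bias=+0
    (0,1)@(1, 3): e=[256,0,-224] → ·  [on edge]
    (1,2)@(3, 5): e=[224,0,-192] → ·  [on edge]
    (2,3)@(5, 7): e=[192,0,-160] → ·  [on edge]
    (3,4)@(7, 9): e=[160,0,-128] → ·  [on edge]
    (4,5)@(9, 11): e=[128,0,-96] → ·  [on edge]
    (5,6)@(11, 13): e=[96,0,-64] → ·  [on edge]
    (9,6)@(19, 13): e=[8,16,8] → █
    (10,6)@(21, 13): e=[-14,20,26] → ·
    (6,7)@(13, 15): e=[64,0,-32] → ·  [on edge]
    (8,7)@(17, 15): e=[20,8,4] → █
    (9,7)@(19, 15): e=[-2,12,22] → ·
    (7,8)@(15, 17): e=[32,0,0] → █  [on edge]
    (8,9)@(17, 19): e=[0,0,32] → ·  [on edge]
  covered (4 px):
    · · · · · · · · · · ·
    · · · · · · · · · · ·
    · · · · · · · · · · ·
    · · · · · · · · · · ·
    · · · · · · · · · · ·
    · · · · · · · · · · ·
    · · · · · · · · · █ ·
    · · · · · · · · █ · ·
    · · · · · · · █ █ · ·
    · · · · · · · · · · ·

Final: 8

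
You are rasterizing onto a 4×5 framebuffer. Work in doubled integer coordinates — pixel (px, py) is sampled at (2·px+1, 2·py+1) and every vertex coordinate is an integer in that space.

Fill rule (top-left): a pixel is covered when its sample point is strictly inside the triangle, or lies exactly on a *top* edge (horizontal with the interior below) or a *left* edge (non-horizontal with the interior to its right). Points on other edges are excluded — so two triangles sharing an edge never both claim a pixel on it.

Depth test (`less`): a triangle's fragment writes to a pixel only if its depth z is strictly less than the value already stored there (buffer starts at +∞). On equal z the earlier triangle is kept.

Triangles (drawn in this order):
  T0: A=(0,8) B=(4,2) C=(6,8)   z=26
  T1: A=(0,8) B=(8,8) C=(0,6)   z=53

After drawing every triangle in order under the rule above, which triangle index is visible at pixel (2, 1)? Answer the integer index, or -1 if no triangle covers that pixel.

T0:
  2·area = 36
  edge (0, 8)→(4, 2): d=(4,-6) top-left  bias=+0
  edge (4, 2)→(6, 8): d=(2,6) right/bottom  bias=-1
  edge (6, 8)→(0, 8): d=(-6,0) right/bottom  bias=-1
    (1,2)@(3, 5): e=[6,12,18] → #
    (2,2)@(5, 5): e=[18,0,18] → ·  [on edge]
    (0,3)@(1, 7): e=[2,28,6] → #
    (2,3)@(5, 7): e=[26,4,6] → #
    (3,3)@(7, 7): e=[38,-8,6] → ·
    (0,4)@(1, 9): e=[10,32,-6] → ·
    (1,4)@(3, 9): e=[22,20,-6] → ·
    (2,4)@(5, 9): e=[34,8,-6] → ·
  covered (4 px):
    · · · ·
    · · · ·
    · # · ·
    # # # ·
    · · · ·
T1:
  2·area = 16  (B↔C swapped to make it positive)
  edge (0, 8)→(0, 6): d=(0,-2) top-left  bias=+0
  edge (0, 6)→(8, 8): d=(8,2) right/bottom  bias=-1
  edge (8, 8)→(0, 8): d=(-8,0) right/bottom  bias=-1
    (0,3)@(1, 7): e=[2,6,8] → #
    (1,3)@(3, 7): e=[6,2,8] → #
    (2,3)@(5, 7): e=[10,-2,8] → ·
    (0,4)@(1, 9): e=[2,22,-8] → ·
    (1,4)@(3, 9): e=[6,18,-8] → ·
  covered (2 px):
    · · · ·
    · · · ·
    · · · ·
    # # · ·
    · · · ·

Z-buffer (winner per pixel, '.' = empty):
  . . . .
  . . . .
  . 0 . .
  0 0 0 .
  . . . .

Final: -1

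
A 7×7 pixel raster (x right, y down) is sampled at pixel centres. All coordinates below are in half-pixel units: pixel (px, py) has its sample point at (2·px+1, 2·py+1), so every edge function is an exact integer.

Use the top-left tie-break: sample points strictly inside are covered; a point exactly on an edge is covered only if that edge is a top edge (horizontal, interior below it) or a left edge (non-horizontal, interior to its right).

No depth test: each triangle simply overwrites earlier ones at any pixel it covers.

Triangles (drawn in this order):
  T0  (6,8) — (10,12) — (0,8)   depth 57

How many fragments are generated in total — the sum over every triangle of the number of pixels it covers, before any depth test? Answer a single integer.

T0:
  2·area = 24
  edge (6, 8)→(10, 12): d=(4,4) right/bottom  bias=-1
  edge (10, 12)→(0, 8): d=(-10,-4) top-left  bias=+0
  edge (0, 8)→(6, 8): d=(6,0) top-left  bias=+0
    (0,1)@(1, 3): e=[0,54,-30] → ·  [on edge]
    (1,2)@(3, 5): e=[0,42,-18] → ·  [on edge]
    (2,3)@(5, 7): e=[0,30,-6] → ·  [on edge]
    (1,4)@(3, 9): e=[16,2,6] → █
    (2,4)@(5, 9): e=[8,10,6] → █
    (3,4)@(7, 9): e=[0,18,6] → ·  [on edge]
    (1,5)@(3, 11): e=[24,-18,18] → ·
    (2,5)@(5, 11): e=[16,-10,18] → ·
    (4,5)@(9, 11): e=[0,6,18] → ·  [on edge]
    (5,6)@(11, 13): e=[0,-6,30] → ·  [on edge]
  covered (2 px):
    · · · · · · ·
    · · · · · · ·
    · · · · · · ·
    · · · · · · ·
    · █ █ · · · ·
    · · · · · · ·
    · · · · · · ·

Result: 2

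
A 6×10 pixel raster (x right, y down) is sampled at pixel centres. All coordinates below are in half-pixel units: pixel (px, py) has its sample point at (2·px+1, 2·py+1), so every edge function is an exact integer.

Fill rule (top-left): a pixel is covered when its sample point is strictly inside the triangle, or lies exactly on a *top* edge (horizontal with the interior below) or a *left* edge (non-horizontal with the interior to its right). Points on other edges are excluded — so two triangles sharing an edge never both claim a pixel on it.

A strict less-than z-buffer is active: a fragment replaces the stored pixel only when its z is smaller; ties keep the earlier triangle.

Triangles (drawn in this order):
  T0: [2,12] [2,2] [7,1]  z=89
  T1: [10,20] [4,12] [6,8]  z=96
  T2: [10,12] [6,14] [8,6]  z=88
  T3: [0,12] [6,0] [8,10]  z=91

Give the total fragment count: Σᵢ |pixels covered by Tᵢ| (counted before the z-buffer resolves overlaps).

T0:
  2·area = 50
  edge (2, 12)→(2, 2): d=(0,-10) top-left  bias=+0
  edge (2, 2)→(7, 1): d=(5,-1) top-left  bias=+0
  edge (7, 1)→(2, 12): d=(-5,11) right/bottom  bias=-1
    (3,0)@(7, 1): e=[50,0,0] → ·  [on edge]
    (1,1)@(3, 3): e=[10,6,34] → #
    (2,1)@(5, 3): e=[30,8,12] → #
    (3,1)@(7, 3): e=[50,10,-10] → ·
    (1,2)@(3, 5): e=[10,16,24] → #
    (3,2)@(7, 5): e=[50,20,-20] → ·
    (1,3)@(3, 7): e=[10,26,14] → #
    (2,3)@(5, 7): e=[30,28,-8] → ·
    (1,4)@(3, 9): e=[10,36,4] → #
    (2,4)@(5, 9): e=[30,38,-18] → ·
    (1,5)@(3, 11): e=[10,46,-6] → ·
  covered (6 px):
    · · · · · ·
    · # # · · ·
    · # # · · ·
    · # · · · ·
    · # · · · ·
    · · · · · ·
    · · · · · ·
    · · · · · ·
    · · · · · ·
    · · · · · ·
T1:
  2·area = 40
  edge (10, 20)→(4, 12): d=(-6,-8) top-left  bias=+0
  edge (4, 12)→(6, 8): d=(2,-4) top-left  bias=+0
  edge (6, 8)→(10, 20): d=(4,12) right/bottom  bias=-1
    (2,2)@(5, 5): e=[50,-10,0] → ·  [on edge]
    (2,5)@(5, 11): e=[14,2,24] → #
    (3,5)@(7, 11): e=[30,10,0] → ·  [on edge]
    (2,6)@(5, 13): e=[2,6,32] → #
    (3,6)@(7, 13): e=[18,14,8] → #
    (4,6)@(9, 13): e=[34,22,-16] → ·
    (2,7)@(5, 15): e=[-10,10,40] → ·
    (3,7)@(7, 15): e=[6,18,16] → #
    (4,7)@(9, 15): e=[22,26,-8] → ·
    (3,8)@(7, 17): e=[-6,22,24] → ·
    (4,8)@(9, 17): e=[10,30,0] → ·  [on edge]
  covered (4 px):
    · · · · · ·
    · · · · · ·
    · · · · · ·
    · · · · · ·
    · · · · · ·
    · · # · · ·
    · · # # · ·
    · · · # · ·
    · · · · · ·
    · · · · · ·
T2:
  2·area = 28
  edge (10, 12)→(6, 14): d=(-4,2) right/bottom  bias=-1
  edge (6, 14)→(8, 6): d=(2,-8) top-left  bias=+0
  edge (8, 6)→(10, 12): d=(2,6) right/bottom  bias=-1
    (3,1)@(7, 3): e=[42,-14,0] → ·  [on edge]
    (4,4)@(9, 9): e=[14,14,0] → ·  [on edge]
    (3,5)@(7, 11): e=[10,2,16] → #
    (4,5)@(9, 11): e=[6,18,4] → #
    (5,5)@(11, 11): e=[2,34,-8] → ·
    (3,6)@(7, 13): e=[2,6,20] → #
    (4,6)@(9, 13): e=[-2,22,8] → ·
    (3,7)@(7, 15): e=[-6,10,24] → ·
    (5,7)@(11, 15): e=[-14,42,0] → ·  [on edge]
  covered (3 px):
    · · · · · ·
    · · · · · ·
    · · · · · ·
    · · · · · ·
    · · · · · ·
    · · · # # ·
    · · · # · ·
    · · · · · ·
    · · · · · ·
    · · · · · ·
T3:
  2·area = 84
  edge (0, 12)→(6, 0): d=(6,-12) top-left  bias=+0
  edge (6, 0)→(8, 10): d=(2,10) right/bottom  bias=-1
  edge (8, 10)→(0, 12): d=(-8,2) right/bottom  bias=-1
    (2,1)@(5, 3): e=[6,16,62] → #
    (3,1)@(7, 3): e=[30,-4,58] → ·
    (2,2)@(5, 5): e=[18,20,46] → #
    (3,2)@(7, 5): e=[42,0,42] → ·  [on edge]
    (1,3)@(3, 7): e=[6,44,34] → #
    (3,3)@(7, 7): e=[54,4,26] → #
    (4,3)@(9, 7): e=[78,-16,22] → ·
    (1,4)@(3, 9): e=[18,48,18] → #
    (4,4)@(9, 9): e=[90,-12,6] → ·
    (0,5)@(1, 11): e=[6,72,6] → #
    (2,5)@(5, 11): e=[54,32,-2] → ·
    (3,5)@(7, 11): e=[78,12,-6] → ·
    (4,7)@(9, 15): e=[126,0,-42] → ·  [on edge]
  covered (10 px):
    · · · · · ·
    · · # · · ·
    · · # · · ·
    · # # # · ·
    · # # # · ·
    # # · · · ·
    · · · · · ·
    · · · · · ·
    · · · · · ·
    · · · · · ·

Answer: 23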